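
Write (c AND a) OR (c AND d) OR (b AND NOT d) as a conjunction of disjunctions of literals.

(c AND a) OR (c AND d) OR (b AND NOT d)
≡ (c OR c OR b) AND (c OR c OR NOT d) AND (c OR d OR b) AND (c OR d OR NOT d) AND (a OR c OR b) AND (a OR c OR NOT d) AND (a OR d OR b) AND (a OR d OR NOT d)   — distribute OR over AND
≡ (c OR b) AND (c OR NOT d) AND (a OR d OR b)   — simplify

(c OR b) AND (c OR NOT d) AND (a OR d OR b)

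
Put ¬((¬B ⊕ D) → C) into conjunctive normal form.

(¬B ∨ D) ∧ (B ∨ ¬D) ∧ ¬C

¬((¬B ⊕ D) → C)
≡ ¬(¬(¬B ⊕ D) ∨ C)
≡ ¬(¬((¬B ∨ D) ∧ ¬(¬B ∧ D)) ∨ C)
≡ ¬¬((¬B ∨ D) ∧ ¬(¬B ∧ D)) ∧ ¬C
≡ (¬B ∨ D) ∧ ¬(¬B ∧ D) ∧ ¬C
≡ (¬B ∨ D) ∧ (¬¬B ∨ ¬D) ∧ ¬C
≡ (¬B ∨ D) ∧ (B ∨ ¬D) ∧ ¬C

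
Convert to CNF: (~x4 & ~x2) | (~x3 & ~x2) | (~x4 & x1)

(~x4 & ~x2) | (~x3 & ~x2) | (~x4 & x1)
≡ (~x4 | ~x3 | ~x4) & (~x4 | ~x3 | x1) & (~x4 | ~x2 | ~x4) & (~x4 | ~x2 | x1) & (~x2 | ~x3 | ~x4) & (~x2 | ~x3 | x1) & (~x2 | ~x2 | ~x4) & (~x2 | ~x2 | x1)   (distribute | over &)
≡ (~x4 | ~x3) & (~x4 | ~x2) & (~x2 | x1)   (simplify)

(~x4 | ~x3) & (~x4 | ~x2) & (~x2 | x1)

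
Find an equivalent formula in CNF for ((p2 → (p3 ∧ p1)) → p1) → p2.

¬p1 ∨ p2

((p2 → (p3 ∧ p1)) → p1) → p2
⇔ ¬((p2 → (p3 ∧ p1)) → p1) ∨ p2   (eliminate →)
⇔ ¬(¬(p2 → (p3 ∧ p1)) ∨ p1) ∨ p2   (eliminate →)
⇔ ¬(¬(¬p2 ∨ (p3 ∧ p1)) ∨ p1) ∨ p2   (eliminate →)
⇔ (¬¬(¬p2 ∨ (p3 ∧ p1)) ∧ ¬p1) ∨ p2   (De Morgan)
⇔ ((¬p2 ∨ (p3 ∧ p1)) ∧ ¬p1) ∨ p2   (double negation)
⇔ (¬p2 ∨ p3 ∨ p2) ∧ (¬p2 ∨ p1 ∨ p2) ∧ (¬p1 ∨ p2)   (distribute ∨ over ∧)
⇔ ¬p1 ∨ p2   (simplify)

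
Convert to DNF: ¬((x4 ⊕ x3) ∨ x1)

¬((x4 ⊕ x3) ∨ x1)
≡ ¬((x4 ∧ ¬x3) ∨ (¬x4 ∧ x3) ∨ x1)   — expand ⊕
≡ ¬(x4 ∧ ¬x3) ∧ ¬(¬x4 ∧ x3) ∧ ¬x1   — De Morgan
≡ (¬x4 ∨ ¬¬x3) ∧ ¬(¬x4 ∧ x3) ∧ ¬x1   — De Morgan
≡ (¬x4 ∨ x3) ∧ ¬(¬x4 ∧ x3) ∧ ¬x1   — double negation
≡ (¬x4 ∨ x3) ∧ (¬¬x4 ∨ ¬x3) ∧ ¬x1   — De Morgan
≡ (¬x4 ∨ x3) ∧ (x4 ∨ ¬x3) ∧ ¬x1   — double negation
≡ (¬x4 ∧ x4 ∧ ¬x1) ∨ (¬x4 ∧ ¬x3 ∧ ¬x1) ∨ (x3 ∧ x4 ∧ ¬x1) ∨ (x3 ∧ ¬x3 ∧ ¬x1)   — distribute ∧ over ∨
≡ (¬x4 ∧ ¬x3 ∧ ¬x1) ∨ (x3 ∧ x4 ∧ ¬x1)   — simplify

(¬x4 ∧ ¬x3 ∧ ¬x1) ∨ (x3 ∧ x4 ∧ ¬x1)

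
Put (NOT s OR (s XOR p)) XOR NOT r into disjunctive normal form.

(NOT s AND r) OR (s AND NOT p AND r) OR (s AND p AND NOT r)

(NOT s OR (s XOR p)) XOR NOT r
= ((NOT s OR (s XOR p)) AND NOT NOT r) OR (NOT (NOT s OR (s XOR p)) AND NOT r)   [expand XOR]
= ((NOT s OR (s AND NOT p) OR (NOT s AND p)) AND NOT NOT r) OR (NOT (NOT s OR (s XOR p)) AND NOT r)   [expand XOR]
= ((NOT s OR (s AND NOT p) OR (NOT s AND p)) AND NOT NOT r) OR (NOT (NOT s OR (s AND NOT p) OR (NOT s AND p)) AND NOT r)   [expand XOR]
= ((NOT s OR (s AND NOT p) OR (NOT s AND p)) AND r) OR (NOT (NOT s OR (s AND NOT p) OR (NOT s AND p)) AND NOT r)   [double negation]
= ((NOT s OR (s AND NOT p) OR (NOT s AND p)) AND r) OR (NOT NOT s AND NOT (s AND NOT p) AND NOT (NOT s AND p) AND NOT r)   [De Morgan]
= ((NOT s OR (s AND NOT p) OR (NOT s AND p)) AND r) OR (s AND NOT (s AND NOT p) AND NOT (NOT s AND p) AND NOT r)   [double negation]
= ((NOT s OR (s AND NOT p) OR (NOT s AND p)) AND r) OR (s AND (NOT s OR NOT NOT p) AND NOT (NOT s AND p) AND NOT r)   [De Morgan]
= ((NOT s OR (s AND NOT p) OR (NOT s AND p)) AND r) OR (s AND (NOT s OR p) AND NOT (NOT s AND p) AND NOT r)   [double negation]
= ((NOT s OR (s AND NOT p) OR (NOT s AND p)) AND r) OR (s AND (NOT s OR p) AND (NOT NOT s OR NOT p) AND NOT r)   [De Morgan]
= ((NOT s OR (s AND NOT p) OR (NOT s AND p)) AND r) OR (s AND (NOT s OR p) AND (s OR NOT p) AND NOT r)   [double negation]
= (NOT s AND r) OR (s AND NOT p AND r) OR (NOT s AND p AND r) OR (s AND NOT s AND s AND NOT r) OR (s AND NOT s AND NOT p AND NOT r) OR (s AND p AND s AND NOT r) OR (s AND p AND NOT p AND NOT r)   [distribute AND over OR]
= (NOT s AND r) OR (s AND NOT p AND r) OR (s AND p AND NOT r)   [simplify]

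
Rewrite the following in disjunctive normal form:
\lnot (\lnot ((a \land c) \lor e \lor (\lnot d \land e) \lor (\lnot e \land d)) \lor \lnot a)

(a \land c) \lor (e \land a) \lor (\lnot e \land d \land a)

\lnot (\lnot ((a \land c) \lor e \lor (\lnot d \land e) \lor (\lnot e \land d)) \lor \lnot a)
= \lnot \lnot ((a \land c) \lor e \lor (\lnot d \land e) \lor (\lnot e \land d)) \land \lnot \lnot a   — De Morgan
= ((a \land c) \lor e \lor (\lnot d \land e) \lor (\lnot e \land d)) \land \lnot \lnot a   — double negation
= ((a \land c) \lor e \lor (\lnot d \land e) \lor (\lnot e \land d)) \land a   — double negation
= (a \land c \land a) \lor (e \land a) \lor (\lnot d \land e \land a) \lor (\lnot e \land d \land a)   — distribute \land over \lor
= (a \land c) \lor (e \land a) \lor (\lnot e \land d \land a)   — simplify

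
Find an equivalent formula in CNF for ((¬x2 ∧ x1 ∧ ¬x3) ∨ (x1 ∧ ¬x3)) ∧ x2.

x1 ∧ ¬x3 ∧ x2

((¬x2 ∧ x1 ∧ ¬x3) ∨ (x1 ∧ ¬x3)) ∧ x2
≡ (¬x2 ∨ x1) ∧ (¬x2 ∨ ¬x3) ∧ (x1 ∨ x1) ∧ (x1 ∨ ¬x3) ∧ (¬x3 ∨ x1) ∧ (¬x3 ∨ ¬x3) ∧ x2
≡ x1 ∧ ¬x3 ∧ x2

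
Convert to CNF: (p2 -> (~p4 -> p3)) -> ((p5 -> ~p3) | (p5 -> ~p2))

(p2 -> (~p4 -> p3)) -> ((p5 -> ~p3) | (p5 -> ~p2))
= ~(p2 -> (~p4 -> p3)) | (p5 -> ~p3) | (p5 -> ~p2)   [eliminate ->]
= ~(~p2 | (~p4 -> p3)) | (p5 -> ~p3) | (p5 -> ~p2)   [eliminate ->]
= ~(~p2 | ~~p4 | p3) | (p5 -> ~p3) | (p5 -> ~p2)   [eliminate ->]
= ~(~p2 | ~~p4 | p3) | ~p5 | ~p3 | (p5 -> ~p2)   [eliminate ->]
= ~(~p2 | ~~p4 | p3) | ~p5 | ~p3 | ~p5 | ~p2   [eliminate ->]
= (~~p2 & ~~~p4 & ~p3) | ~p5 | ~p3 | ~p5 | ~p2   [De Morgan]
= (p2 & ~~~p4 & ~p3) | ~p5 | ~p3 | ~p5 | ~p2   [double negation]
= (p2 & ~p4 & ~p3) | ~p5 | ~p3 | ~p5 | ~p2   [double negation]
= (p2 | ~p5 | ~p3 | ~p5 | ~p2) & (~p4 | ~p5 | ~p3 | ~p5 | ~p2) & (~p3 | ~p5 | ~p3 | ~p5 | ~p2)   [distribute | over &]
= ~p3 | ~p5 | ~p2   [simplify]

~p3 | ~p5 | ~p2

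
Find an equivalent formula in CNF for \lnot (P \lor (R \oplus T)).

\lnot P \land (\lnot R \lor T) \land (\lnot T \lor R)

\lnot (P \lor (R \oplus T))
≡ \lnot (P \lor (R \lor T) \land \lnot (R \land T))
≡ \lnot P \land \lnot ((R \lor T) \land \lnot (R \land T))
≡ \lnot P \land (\lnot (R \lor T) \lor \lnot \lnot (R \land T))
≡ \lnot P \land (\lnot R \land \lnot T \lor \lnot \lnot (R \land T))
≡ \lnot P \land (\lnot R \land \lnot T \lor R \land T)
≡ \lnot P \land (\lnot R \lor R) \land (\lnot R \lor T) \land (\lnot T \lor R) \land (\lnot T \lor T)
≡ \lnot P \land (\lnot R \lor T) \land (\lnot T \lor R)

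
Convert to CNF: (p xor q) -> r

(p xor q) -> r
= ~(p xor q) | r   — eliminate ->
= ~((p | q) & ~(p & q)) | r   — expand xor
= ~(p | q) | ~~(p & q) | r   — De Morgan
= (~p & ~q) | ~~(p & q) | r   — De Morgan
= (~p & ~q) | (p & q) | r   — double negation
= (~p | p | r) & (~p | q | r) & (~q | p | r) & (~q | q | r)   — distribute | over &
= (~p | q | r) & (~q | p | r)   — simplify

(~p | q | r) & (~q | p | r)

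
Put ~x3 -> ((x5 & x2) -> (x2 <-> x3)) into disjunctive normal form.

~x3 -> ((x5 & x2) -> (x2 <-> x3))
⇔ ~~x3 | ((x5 & x2) -> (x2 <-> x3))   — eliminate ->
⇔ ~~x3 | ~(x5 & x2) | (x2 <-> x3)   — eliminate ->
⇔ ~~x3 | ~(x5 & x2) | ((x2 -> x3) & (x3 -> x2))   — eliminate <->
⇔ ~~x3 | ~(x5 & x2) | ((~x2 | x3) & (x3 -> x2))   — eliminate ->
⇔ ~~x3 | ~(x5 & x2) | ((~x2 | x3) & (~x3 | x2))   — eliminate ->
⇔ x3 | ~(x5 & x2) | ((~x2 | x3) & (~x3 | x2))   — double negation
⇔ x3 | ~x5 | ~x2 | ((~x2 | x3) & (~x3 | x2))   — De Morgan
⇔ x3 | ~x5 | ~x2 | (~x2 & ~x3) | (~x2 & x2) | (x3 & ~x3) | (x3 & x2)   — distribute & over |
⇔ x3 | ~x5 | ~x2   — simplify

x3 | ~x5 | ~x2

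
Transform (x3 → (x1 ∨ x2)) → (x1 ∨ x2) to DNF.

(x3 ∧ ¬x1 ∧ ¬x2) ∨ x1 ∨ x2

(x3 → (x1 ∨ x2)) → (x1 ∨ x2)
= ¬(x3 → (x1 ∨ x2)) ∨ x1 ∨ x2
= ¬(¬x3 ∨ x1 ∨ x2) ∨ x1 ∨ x2
= (¬¬x3 ∧ ¬x1 ∧ ¬x2) ∨ x1 ∨ x2
= (x3 ∧ ¬x1 ∧ ¬x2) ∨ x1 ∨ x2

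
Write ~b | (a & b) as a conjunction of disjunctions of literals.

~b | (a & b)
= (~b | a) & (~b | b)   (distribute | over &)
= ~b | a   (simplify)

~b | a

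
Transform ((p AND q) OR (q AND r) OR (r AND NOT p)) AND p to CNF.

((p AND q) OR (q AND r) OR (r AND NOT p)) AND p
≡ (p OR q OR r) AND (p OR q OR NOT p) AND (p OR r OR r) AND (p OR r OR NOT p) AND (q OR q OR r) AND (q OR q OR NOT p) AND (q OR r OR r) AND (q OR r OR NOT p) AND p
≡ (q OR r) AND (q OR NOT p) AND p

(q OR r) AND (q OR NOT p) AND p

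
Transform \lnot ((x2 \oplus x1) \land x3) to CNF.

\lnot ((x2 \oplus x1) \land x3)
= \lnot ((x2 \lor x1) \land \lnot (x2 \land x1) \land x3)   (expand \oplus)
= \lnot (x2 \lor x1) \lor \lnot \lnot (x2 \land x1) \lor \lnot x3   (De Morgan)
= \lnot x2 \land \lnot x1 \lor \lnot \lnot (x2 \land x1) \lor \lnot x3   (De Morgan)
= \lnot x2 \land \lnot x1 \lor x2 \land x1 \lor \lnot x3   (double negation)
= (\lnot x2 \lor x2 \lor \lnot x3) \land (\lnot x2 \lor x1 \lor \lnot x3) \land (\lnot x1 \lor x2 \lor \lnot x3) \land (\lnot x1 \lor x1 \lor \lnot x3)   (distribute \lor over \land)
= (\lnot x2 \lor x1 \lor \lnot x3) \land (\lnot x1 \lor x2 \lor \lnot x3)   (simplify)

(\lnot x2 \lor x1 \lor \lnot x3) \land (\lnot x1 \lor x2 \lor \lnot x3)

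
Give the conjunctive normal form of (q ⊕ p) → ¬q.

¬q ∨ p

(q ⊕ p) → ¬q
≡ ¬(q ⊕ p) ∨ ¬q   [eliminate →]
≡ ¬((q ∨ p) ∧ ¬(q ∧ p)) ∨ ¬q   [expand ⊕]
≡ ¬(q ∨ p) ∨ ¬¬(q ∧ p) ∨ ¬q   [De Morgan]
≡ (¬q ∧ ¬p) ∨ ¬¬(q ∧ p) ∨ ¬q   [De Morgan]
≡ (¬q ∧ ¬p) ∨ (q ∧ p) ∨ ¬q   [double negation]
≡ (¬q ∨ q ∨ ¬q) ∧ (¬q ∨ p ∨ ¬q) ∧ (¬p ∨ q ∨ ¬q) ∧ (¬p ∨ p ∨ ¬q)   [distribute ∨ over ∧]
≡ ¬q ∨ p   [simplify]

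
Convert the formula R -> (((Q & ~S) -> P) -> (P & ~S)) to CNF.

R -> (((Q & ~S) -> P) -> (P & ~S))
≡ ~R | (((Q & ~S) -> P) -> (P & ~S))   [eliminate ->]
≡ ~R | ~((Q & ~S) -> P) | (P & ~S)   [eliminate ->]
≡ ~R | ~(~(Q & ~S) | P) | (P & ~S)   [eliminate ->]
≡ ~R | (~~(Q & ~S) & ~P) | (P & ~S)   [De Morgan]
≡ ~R | (Q & ~S & ~P) | (P & ~S)   [double negation]
≡ (~R | Q | P) & (~R | Q | ~S) & (~R | ~S | P) & (~R | ~S | ~S) & (~R | ~P | P) & (~R | ~P | ~S)   [distribute | over &]
≡ (~R | Q | P) & (~R | ~S)   [simplify]

(~R | Q | P) & (~R | ~S)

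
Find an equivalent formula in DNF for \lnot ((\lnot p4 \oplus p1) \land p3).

(p4 \land \lnot p1) \lor (p1 \land \lnot p4) \lor \lnot p3

\lnot ((\lnot p4 \oplus p1) \land p3)
≡ \lnot (((\lnot p4 \land \lnot p1) \lor (\lnot \lnot p4 \land p1)) \land p3)
≡ \lnot ((\lnot p4 \land \lnot p1) \lor (\lnot \lnot p4 \land p1)) \lor \lnot p3
≡ (\lnot (\lnot p4 \land \lnot p1) \land \lnot (\lnot \lnot p4 \land p1)) \lor \lnot p3
≡ ((\lnot \lnot p4 \lor \lnot \lnot p1) \land \lnot (\lnot \lnot p4 \land p1)) \lor \lnot p3
≡ ((p4 \lor \lnot \lnot p1) \land \lnot (\lnot \lnot p4 \land p1)) \lor \lnot p3
≡ ((p4 \lor p1) \land \lnot (\lnot \lnot p4 \land p1)) \lor \lnot p3
≡ ((p4 \lor p1) \land (\lnot \lnot \lnot p4 \lor \lnot p1)) \lor \lnot p3
≡ ((p4 \lor p1) \land (\lnot p4 \lor \lnot p1)) \lor \lnot p3
≡ (p4 \land \lnot p4) \lor (p4 \land \lnot p1) \lor (p1 \land \lnot p4) \lor (p1 \land \lnot p1) \lor \lnot p3
≡ (p4 \land \lnot p1) \lor (p1 \land \lnot p4) \lor \lnot p3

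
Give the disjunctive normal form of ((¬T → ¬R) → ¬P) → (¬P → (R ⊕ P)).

P ∨ (R ∧ ¬P)

((¬T → ¬R) → ¬P) → (¬P → (R ⊕ P))
≡ ¬((¬T → ¬R) → ¬P) ∨ (¬P → (R ⊕ P))
≡ ¬(¬(¬T → ¬R) ∨ ¬P) ∨ (¬P → (R ⊕ P))
≡ ¬(¬(¬¬T ∨ ¬R) ∨ ¬P) ∨ (¬P → (R ⊕ P))
≡ ¬(¬(¬¬T ∨ ¬R) ∨ ¬P) ∨ ¬¬P ∨ (R ⊕ P)
≡ ¬(¬(¬¬T ∨ ¬R) ∨ ¬P) ∨ ¬¬P ∨ (R ∧ ¬P) ∨ (¬R ∧ P)
≡ (¬¬(¬¬T ∨ ¬R) ∧ ¬¬P) ∨ ¬¬P ∨ (R ∧ ¬P) ∨ (¬R ∧ P)
≡ ((¬¬T ∨ ¬R) ∧ ¬¬P) ∨ ¬¬P ∨ (R ∧ ¬P) ∨ (¬R ∧ P)
≡ ((T ∨ ¬R) ∧ ¬¬P) ∨ ¬¬P ∨ (R ∧ ¬P) ∨ (¬R ∧ P)
≡ ((T ∨ ¬R) ∧ P) ∨ ¬¬P ∨ (R ∧ ¬P) ∨ (¬R ∧ P)
≡ ((T ∨ ¬R) ∧ P) ∨ P ∨ (R ∧ ¬P) ∨ (¬R ∧ P)
≡ (T ∧ P) ∨ (¬R ∧ P) ∨ P ∨ (R ∧ ¬P) ∨ (¬R ∧ P)
≡ P ∨ (R ∧ ¬P)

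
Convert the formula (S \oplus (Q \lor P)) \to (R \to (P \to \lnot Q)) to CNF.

(S \oplus (Q \lor P)) \to (R \to (P \to \lnot Q))
≡ \lnot (S \oplus (Q \lor P)) \lor (R \to (P \to \lnot Q))   (eliminate \to)
≡ \lnot ((S \lor Q \lor P) \land \lnot (S \land (Q \lor P))) \lor (R \to (P \to \lnot Q))   (expand \oplus)
≡ \lnot ((S \lor Q \lor P) \land \lnot (S \land (Q \lor P))) \lor \lnot R \lor (P \to \lnot Q)   (eliminate \to)
≡ \lnot ((S \lor Q \lor P) \land \lnot (S \land (Q \lor P))) \lor \lnot R \lor \lnot P \lor \lnot Q   (eliminate \to)
≡ \lnot (S \lor Q \lor P) \lor \lnot \lnot (S \land (Q \lor P)) \lor \lnot R \lor \lnot P \lor \lnot Q   (De Morgan)
≡ (\lnot S \land \lnot Q \land \lnot P) \lor \lnot \lnot (S \land (Q \lor P)) \lor \lnot R \lor \lnot P \lor \lnot Q   (De Morgan)
≡ (\lnot S \land \lnot Q \land \lnot P) \lor (S \land (Q \lor P)) \lor \lnot R \lor \lnot P \lor \lnot Q   (double negation)
≡ (\lnot S \lor S \lor \lnot R \lor \lnot P \lor \lnot Q) \land (\lnot S \lor Q \lor P \lor \lnot R \lor \lnot P \lor \lnot Q) \land (\lnot Q \lor S \lor \lnot R \lor \lnot P \lor \lnot Q) \land (\lnot Q \lor Q \lor P \lor \lnot R \lor \lnot P \lor \lnot Q) \land (\lnot P \lor S \lor \lnot R \lor \lnot P \lor \lnot Q) \land (\lnot P \lor Q \lor P \lor \lnot R \lor \lnot P \lor \lnot Q)   (distribute \lor over \land)
≡ \lnot Q \lor S \lor \lnot R \lor \lnot P   (simplify)

\lnot Q \lor S \lor \lnot R \lor \lnot P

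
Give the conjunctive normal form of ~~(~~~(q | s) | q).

~s | q

~~(~~~(q | s) | q)
⇔ ~~~(q | s) | q   [double negation]
⇔ ~(q | s) | q   [double negation]
⇔ (~q & ~s) | q   [De Morgan]
⇔ (~q | q) & (~s | q)   [distribute | over &]
⇔ ~s | q   [simplify]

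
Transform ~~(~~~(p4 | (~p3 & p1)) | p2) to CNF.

~~(~~~(p4 | (~p3 & p1)) | p2)
= ~~~(p4 | (~p3 & p1)) | p2   [double negation]
= ~(p4 | (~p3 & p1)) | p2   [double negation]
= (~p4 & ~(~p3 & p1)) | p2   [De Morgan]
= (~p4 & (~~p3 | ~p1)) | p2   [De Morgan]
= (~p4 & (p3 | ~p1)) | p2   [double negation]
= (~p4 | p2) & (p3 | ~p1 | p2)   [distribute | over &]

(~p4 | p2) & (p3 | ~p1 | p2)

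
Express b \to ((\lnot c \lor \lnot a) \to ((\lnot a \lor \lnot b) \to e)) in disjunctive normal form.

b \to ((\lnot c \lor \lnot a) \to ((\lnot a \lor \lnot b) \to e))
≡ \lnot b \lor ((\lnot c \lor \lnot a) \to ((\lnot a \lor \lnot b) \to e))   (eliminate \to)
≡ \lnot b \lor \lnot (\lnot c \lor \lnot a) \lor ((\lnot a \lor \lnot b) \to e)   (eliminate \to)
≡ \lnot b \lor \lnot (\lnot c \lor \lnot a) \lor \lnot (\lnot a \lor \lnot b) \lor e   (eliminate \to)
≡ \lnot b \lor (\lnot \lnot c \land \lnot \lnot a) \lor \lnot (\lnot a \lor \lnot b) \lor e   (De Morgan)
≡ \lnot b \lor (c \land \lnot \lnot a) \lor \lnot (\lnot a \lor \lnot b) \lor e   (double negation)
≡ \lnot b \lor (c \land a) \lor \lnot (\lnot a \lor \lnot b) \lor e   (double negation)
≡ \lnot b \lor (c \land a) \lor (\lnot \lnot a \land \lnot \lnot b) \lor e   (De Morgan)
≡ \lnot b \lor (c \land a) \lor (a \land \lnot \lnot b) \lor e   (double negation)
≡ \lnot b \lor (c \land a) \lor (a \land b) \lor e   (double negation)

\lnot b \lor (c \land a) \lor (a \land b) \lor e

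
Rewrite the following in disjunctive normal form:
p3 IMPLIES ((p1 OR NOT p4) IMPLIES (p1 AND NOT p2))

NOT p3 OR (NOT p1 AND p4) OR (p1 AND NOT p2)

p3 IMPLIES ((p1 OR NOT p4) IMPLIES (p1 AND NOT p2))
≡ NOT p3 OR ((p1 OR NOT p4) IMPLIES (p1 AND NOT p2))   [eliminate IMPLIES]
≡ NOT p3 OR NOT (p1 OR NOT p4) OR (p1 AND NOT p2)   [eliminate IMPLIES]
≡ NOT p3 OR (NOT p1 AND NOT NOT p4) OR (p1 AND NOT p2)   [De Morgan]
≡ NOT p3 OR (NOT p1 AND p4) OR (p1 AND NOT p2)   [double negation]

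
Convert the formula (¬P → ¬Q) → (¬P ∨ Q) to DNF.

¬P ∨ Q

(¬P → ¬Q) → (¬P ∨ Q)
≡ ¬(¬P → ¬Q) ∨ ¬P ∨ Q   (eliminate →)
≡ ¬(¬¬P ∨ ¬Q) ∨ ¬P ∨ Q   (eliminate →)
≡ (¬¬¬P ∧ ¬¬Q) ∨ ¬P ∨ Q   (De Morgan)
≡ (¬P ∧ ¬¬Q) ∨ ¬P ∨ Q   (double negation)
≡ (¬P ∧ Q) ∨ ¬P ∨ Q   (double negation)
≡ ¬P ∨ Q   (simplify)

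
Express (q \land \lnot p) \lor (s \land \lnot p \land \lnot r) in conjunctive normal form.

(q \land \lnot p) \lor (s \land \lnot p \land \lnot r)
= (q \lor s) \land (q \lor \lnot p) \land (q \lor \lnot r) \land (\lnot p \lor s) \land (\lnot p \lor \lnot p) \land (\lnot p \lor \lnot r)   [distribute \lor over \land]
= (q \lor s) \land (q \lor \lnot r) \land \lnot p   [simplify]

(q \lor s) \land (q \lor \lnot r) \land \lnot p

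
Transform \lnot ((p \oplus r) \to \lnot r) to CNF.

(\lnot p \lor \lnot r) \land r

\lnot ((p \oplus r) \to \lnot r)
≡ \lnot (\lnot (p \oplus r) \lor \lnot r)   — eliminate \to
≡ \lnot (\lnot ((p \lor r) \land \lnot (p \land r)) \lor \lnot r)   — expand \oplus
≡ \lnot \lnot ((p \lor r) \land \lnot (p \land r)) \land \lnot \lnot r   — De Morgan
≡ (p \lor r) \land \lnot (p \land r) \land \lnot \lnot r   — double negation
≡ (p \lor r) \land (\lnot p \lor \lnot r) \land \lnot \lnot r   — De Morgan
≡ (p \lor r) \land (\lnot p \lor \lnot r) \land r   — double negation
≡ (\lnot p \lor \lnot r) \land r   — simplify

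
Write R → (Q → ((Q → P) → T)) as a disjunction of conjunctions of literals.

R → (Q → ((Q → P) → T))
⇔ ¬R ∨ (Q → ((Q → P) → T))   (eliminate →)
⇔ ¬R ∨ ¬Q ∨ ((Q → P) → T)   (eliminate →)
⇔ ¬R ∨ ¬Q ∨ ¬(Q → P) ∨ T   (eliminate →)
⇔ ¬R ∨ ¬Q ∨ ¬(¬Q ∨ P) ∨ T   (eliminate →)
⇔ ¬R ∨ ¬Q ∨ ¬¬Q ∧ ¬P ∨ T   (De Morgan)
⇔ ¬R ∨ ¬Q ∨ Q ∧ ¬P ∨ T   (double negation)

¬R ∨ ¬Q ∨ Q ∧ ¬P ∨ T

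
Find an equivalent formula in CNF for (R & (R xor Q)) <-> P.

(R & (R xor Q)) <-> P
≡ ((R & (R xor Q)) -> P) & (P -> (R & (R xor Q)))   — eliminate <->
≡ (~(R & (R xor Q)) | P) & (P -> (R & (R xor Q)))   — eliminate ->
≡ (~(R & (R | Q) & ~(R & Q)) | P) & (P -> (R & (R xor Q)))   — expand xor
≡ (~(R & (R | Q) & ~(R & Q)) | P) & (~P | (R & (R xor Q)))   — eliminate ->
≡ (~(R & (R | Q) & ~(R & Q)) | P) & (~P | (R & (R | Q) & ~(R & Q)))   — expand xor
≡ (~R | ~(R | Q) | ~~(R & Q) | P) & (~P | (R & (R | Q) & ~(R & Q)))   — De Morgan
≡ (~R | (~R & ~Q) | ~~(R & Q) | P) & (~P | (R & (R | Q) & ~(R & Q)))   — De Morgan
≡ (~R | (~R & ~Q) | (R & Q) | P) & (~P | (R & (R | Q) & ~(R & Q)))   — double negation
≡ (~R | (~R & ~Q) | (R & Q) | P) & (~P | (R & (R | Q) & (~R | ~Q)))   — De Morgan
≡ (~R | ~R | R | P) & (~R | ~R | Q | P) & (~R | ~Q | R | P) & (~R | ~Q | Q | P) & (~P | R) & (~P | R | Q) & (~P | ~R | ~Q)   — distribute | over &
≡ (~R | Q | P) & (~P | R) & (~P | ~R | ~Q)   — simplify

(~R | Q | P) & (~P | R) & (~P | ~R | ~Q)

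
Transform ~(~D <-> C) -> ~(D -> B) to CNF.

(D | C) & (~C | ~D | ~B)

~(~D <-> C) -> ~(D -> B)
⇔ ~~(~D <-> C) | ~(D -> B)   (eliminate ->)
⇔ ~~((~D -> C) & (C -> ~D)) | ~(D -> B)   (eliminate <->)
⇔ ~~((~~D | C) & (C -> ~D)) | ~(D -> B)   (eliminate ->)
⇔ ~~((~~D | C) & (~C | ~D)) | ~(D -> B)   (eliminate ->)
⇔ ~~((~~D | C) & (~C | ~D)) | ~(~D | B)   (eliminate ->)
⇔ ((~~D | C) & (~C | ~D)) | ~(~D | B)   (double negation)
⇔ ((D | C) & (~C | ~D)) | ~(~D | B)   (double negation)
⇔ ((D | C) & (~C | ~D)) | (~~D & ~B)   (De Morgan)
⇔ ((D | C) & (~C | ~D)) | (D & ~B)   (double negation)
⇔ (D | C | D) & (D | C | ~B) & (~C | ~D | D) & (~C | ~D | ~B)   (distribute | over &)
⇔ (D | C) & (~C | ~D | ~B)   (simplify)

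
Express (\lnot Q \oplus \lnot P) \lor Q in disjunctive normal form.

(\lnot Q \oplus \lnot P) \lor Q
≡ \lnot Q \land \lnot \lnot P \lor \lnot \lnot Q \land \lnot P \lor Q
≡ \lnot Q \land P \lor \lnot \lnot Q \land \lnot P \lor Q
≡ \lnot Q \land P \lor Q \land \lnot P \lor Q
≡ \lnot Q \land P \lor Q

\lnot Q \land P \lor Q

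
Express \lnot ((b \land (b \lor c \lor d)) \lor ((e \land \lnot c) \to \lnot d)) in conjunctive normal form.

\lnot b \land e \land \lnot c \land d

\lnot ((b \land (b \lor c \lor d)) \lor ((e \land \lnot c) \to \lnot d))
= \lnot ((b \land (b \lor c \lor d)) \lor \lnot (e \land \lnot c) \lor \lnot d)   [eliminate \to]
= \lnot (b \land (b \lor c \lor d)) \land \lnot \lnot (e \land \lnot c) \land \lnot \lnot d   [De Morgan]
= (\lnot b \lor \lnot (b \lor c \lor d)) \land \lnot \lnot (e \land \lnot c) \land \lnot \lnot d   [De Morgan]
= (\lnot b \lor (\lnot b \land \lnot c \land \lnot d)) \land \lnot \lnot (e \land \lnot c) \land \lnot \lnot d   [De Morgan]
= (\lnot b \lor (\lnot b \land \lnot c \land \lnot d)) \land e \land \lnot c \land \lnot \lnot d   [double negation]
= (\lnot b \lor (\lnot b \land \lnot c \land \lnot d)) \land e \land \lnot c \land d   [double negation]
= (\lnot b \lor \lnot b) \land (\lnot b \lor \lnot c) \land (\lnot b \lor \lnot d) \land e \land \lnot c \land d   [distribute \lor over \land]
= \lnot b \land e \land \lnot c \land d   [simplify]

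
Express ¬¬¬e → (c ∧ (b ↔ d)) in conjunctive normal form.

¬¬¬e → (c ∧ (b ↔ d))
≡ ¬¬¬¬e ∨ (c ∧ (b ↔ d))   — eliminate →
≡ ¬¬¬¬e ∨ (c ∧ (b → d) ∧ (d → b))   — eliminate ↔
≡ ¬¬¬¬e ∨ (c ∧ (¬b ∨ d) ∧ (d → b))   — eliminate →
≡ ¬¬¬¬e ∨ (c ∧ (¬b ∨ d) ∧ (¬d ∨ b))   — eliminate →
≡ ¬¬e ∨ (c ∧ (¬b ∨ d) ∧ (¬d ∨ b))   — double negation
≡ e ∨ (c ∧ (¬b ∨ d) ∧ (¬d ∨ b))   — double negation
≡ (e ∨ c) ∧ (e ∨ ¬b ∨ d) ∧ (e ∨ ¬d ∨ b)   — distribute ∨ over ∧

(e ∨ c) ∧ (e ∨ ¬b ∨ d) ∧ (e ∨ ¬d ∨ b)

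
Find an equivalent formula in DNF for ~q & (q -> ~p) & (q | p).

~q & p

~q & (q -> ~p) & (q | p)
≡ ~q & (~q | ~p) & (q | p)   [eliminate ->]
≡ (~q & ~q & q) | (~q & ~q & p) | (~q & ~p & q) | (~q & ~p & p)   [distribute & over |]
≡ ~q & p   [simplify]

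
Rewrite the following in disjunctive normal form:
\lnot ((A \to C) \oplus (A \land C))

(A \land \lnot C) \lor (A \land C)

\lnot ((A \to C) \oplus (A \land C))
⇔ \lnot (((A \to C) \land \lnot (A \land C)) \lor (\lnot (A \to C) \land A \land C))   — expand \oplus
⇔ \lnot (((\lnot A \lor C) \land \lnot (A \land C)) \lor (\lnot (A \to C) \land A \land C))   — eliminate \to
⇔ \lnot (((\lnot A \lor C) \land \lnot (A \land C)) \lor (\lnot (\lnot A \lor C) \land A \land C))   — eliminate \to
⇔ \lnot ((\lnot A \lor C) \land \lnot (A \land C)) \land \lnot (\lnot (\lnot A \lor C) \land A \land C)   — De Morgan
⇔ (\lnot (\lnot A \lor C) \lor \lnot \lnot (A \land C)) \land \lnot (\lnot (\lnot A \lor C) \land A \land C)   — De Morgan
⇔ ((\lnot \lnot A \land \lnot C) \lor \lnot \lnot (A \land C)) \land \lnot (\lnot (\lnot A \lor C) \land A \land C)   — De Morgan
⇔ ((A \land \lnot C) \lor \lnot \lnot (A \land C)) \land \lnot (\lnot (\lnot A \lor C) \land A \land C)   — double negation
⇔ ((A \land \lnot C) \lor (A \land C)) \land \lnot (\lnot (\lnot A \lor C) \land A \land C)   — double negation
⇔ ((A \land \lnot C) \lor (A \land C)) \land (\lnot \lnot (\lnot A \lor C) \lor \lnot A \lor \lnot C)   — De Morgan
⇔ ((A \land \lnot C) \lor (A \land C)) \land (\lnot A \lor C \lor \lnot A \lor \lnot C)   — double negation
⇔ (A \land \lnot C \land \lnot A) \lor (A \land \lnot C \land C) \lor (A \land \lnot C \land \lnot A) \lor (A \land \lnot C \land \lnot C) \lor (A \land C \land \lnot A) \lor (A \land C \land C) \lor (A \land C \land \lnot A) \lor (A \land C \land \lnot C)   — distribute \land over \lor
⇔ (A \land \lnot C) \lor (A \land C)   — simplify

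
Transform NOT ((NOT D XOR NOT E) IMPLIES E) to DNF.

D AND NOT E

NOT ((NOT D XOR NOT E) IMPLIES E)
= NOT (NOT (NOT D XOR NOT E) OR E)   [eliminate IMPLIES]
= NOT (NOT ((NOT D AND NOT NOT E) OR (NOT NOT D AND NOT E)) OR E)   [expand XOR]
= NOT NOT ((NOT D AND NOT NOT E) OR (NOT NOT D AND NOT E)) AND NOT E   [De Morgan]
= ((NOT D AND NOT NOT E) OR (NOT NOT D AND NOT E)) AND NOT E   [double negation]
= ((NOT D AND E) OR (NOT NOT D AND NOT E)) AND NOT E   [double negation]
= ((NOT D AND E) OR (D AND NOT E)) AND NOT E   [double negation]
= (NOT D AND E AND NOT E) OR (D AND NOT E AND NOT E)   [distribute AND over OR]
= D AND NOT E   [simplify]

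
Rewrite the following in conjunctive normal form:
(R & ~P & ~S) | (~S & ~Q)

(R | ~Q) & (~P | ~Q) & ~S

(R & ~P & ~S) | (~S & ~Q)
≡ (R | ~S) & (R | ~Q) & (~P | ~S) & (~P | ~Q) & (~S | ~S) & (~S | ~Q)   [distribute | over &]
≡ (R | ~Q) & (~P | ~Q) & ~S   [simplify]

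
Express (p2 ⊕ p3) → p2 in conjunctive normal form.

(p2 ⊕ p3) → p2
= ¬(p2 ⊕ p3) ∨ p2   [eliminate →]
= ¬((p2 ∨ p3) ∧ ¬(p2 ∧ p3)) ∨ p2   [expand ⊕]
= ¬(p2 ∨ p3) ∨ ¬¬(p2 ∧ p3) ∨ p2   [De Morgan]
= (¬p2 ∧ ¬p3) ∨ ¬¬(p2 ∧ p3) ∨ p2   [De Morgan]
= (¬p2 ∧ ¬p3) ∨ (p2 ∧ p3) ∨ p2   [double negation]
= (¬p2 ∨ p2 ∨ p2) ∧ (¬p2 ∨ p3 ∨ p2) ∧ (¬p3 ∨ p2 ∨ p2) ∧ (¬p3 ∨ p3 ∨ p2)   [distribute ∨ over ∧]
= ¬p3 ∨ p2   [simplify]

¬p3 ∨ p2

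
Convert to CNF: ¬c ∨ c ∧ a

¬c ∨ a

¬c ∨ c ∧ a
≡ (¬c ∨ c) ∧ (¬c ∨ a)
≡ ¬c ∨ a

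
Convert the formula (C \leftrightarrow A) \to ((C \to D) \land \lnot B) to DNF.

(C \land \lnot A) \lor (A \land \lnot C) \lor (\lnot C \land \lnot B) \lor (D \land \lnot B)

(C \leftrightarrow A) \to ((C \to D) \land \lnot B)
⇔ \lnot (C \leftrightarrow A) \lor ((C \to D) \land \lnot B)   [eliminate \to]
⇔ \lnot ((C \to A) \land (A \to C)) \lor ((C \to D) \land \lnot B)   [eliminate \leftrightarrow]
⇔ \lnot ((\lnot C \lor A) \land (A \to C)) \lor ((C \to D) \land \lnot B)   [eliminate \to]
⇔ \lnot ((\lnot C \lor A) \land (\lnot A \lor C)) \lor ((C \to D) \land \lnot B)   [eliminate \to]
⇔ \lnot ((\lnot C \lor A) \land (\lnot A \lor C)) \lor ((\lnot C \lor D) \land \lnot B)   [eliminate \to]
⇔ \lnot (\lnot C \lor A) \lor \lnot (\lnot A \lor C) \lor ((\lnot C \lor D) \land \lnot B)   [De Morgan]
⇔ (\lnot \lnot C \land \lnot A) \lor \lnot (\lnot A \lor C) \lor ((\lnot C \lor D) \land \lnot B)   [De Morgan]
⇔ (C \land \lnot A) \lor \lnot (\lnot A \lor C) \lor ((\lnot C \lor D) \land \lnot B)   [double negation]
⇔ (C \land \lnot A) \lor (\lnot \lnot A \land \lnot C) \lor ((\lnot C \lor D) \land \lnot B)   [De Morgan]
⇔ (C \land \lnot A) \lor (A \land \lnot C) \lor ((\lnot C \lor D) \land \lnot B)   [double negation]
⇔ (C \land \lnot A) \lor (A \land \lnot C) \lor (\lnot C \land \lnot B) \lor (D \land \lnot B)   [distribute \land over \lor]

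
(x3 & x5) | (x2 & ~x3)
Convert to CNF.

(x3 & x5) | (x2 & ~x3)
⇔ (x3 | x2) & (x3 | ~x3) & (x5 | x2) & (x5 | ~x3)   [distribute | over &]
⇔ (x3 | x2) & (x5 | x2) & (x5 | ~x3)   [simplify]

(x3 | x2) & (x5 | x2) & (x5 | ~x3)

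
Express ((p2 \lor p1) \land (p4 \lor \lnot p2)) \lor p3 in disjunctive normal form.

(p2 \land p4) \lor (p1 \land p4) \lor (p1 \land \lnot p2) \lor p3

((p2 \lor p1) \land (p4 \lor \lnot p2)) \lor p3
≡ (p2 \land p4) \lor (p2 \land \lnot p2) \lor (p1 \land p4) \lor (p1 \land \lnot p2) \lor p3   (distribute \land over \lor)
≡ (p2 \land p4) \lor (p1 \land p4) \lor (p1 \land \lnot p2) \lor p3   (simplify)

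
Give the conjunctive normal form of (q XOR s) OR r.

(q XOR s) OR r
= ((q OR s) AND NOT (q AND s)) OR r   [expand XOR]
= ((q OR s) AND (NOT q OR NOT s)) OR r   [De Morgan]
= (q OR s OR r) AND (NOT q OR NOT s OR r)   [distribute OR over AND]

(q OR s OR r) AND (NOT q OR NOT s OR r)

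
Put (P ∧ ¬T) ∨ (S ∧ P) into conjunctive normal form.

(P ∧ ¬T) ∨ (S ∧ P)
≡ (P ∨ S) ∧ (P ∨ P) ∧ (¬T ∨ S) ∧ (¬T ∨ P)
≡ P ∧ (¬T ∨ S)

P ∧ (¬T ∨ S)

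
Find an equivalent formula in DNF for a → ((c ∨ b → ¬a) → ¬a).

¬a ∨ c ∧ a ∨ b ∧ a

a → ((c ∨ b → ¬a) → ¬a)
= ¬a ∨ ((c ∨ b → ¬a) → ¬a)
= ¬a ∨ ¬(c ∨ b → ¬a) ∨ ¬a
= ¬a ∨ ¬(¬(c ∨ b) ∨ ¬a) ∨ ¬a
= ¬a ∨ ¬¬(c ∨ b) ∧ ¬¬a ∨ ¬a
= ¬a ∨ (c ∨ b) ∧ ¬¬a ∨ ¬a
= ¬a ∨ (c ∨ b) ∧ a ∨ ¬a
= ¬a ∨ c ∧ a ∨ b ∧ a ∨ ¬a
= ¬a ∨ c ∧ a ∨ b ∧ a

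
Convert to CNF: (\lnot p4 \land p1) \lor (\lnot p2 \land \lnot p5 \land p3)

(\lnot p4 \lor \lnot p2) \land (\lnot p4 \lor \lnot p5) \land (\lnot p4 \lor p3) \land (p1 \lor \lnot p2) \land (p1 \lor \lnot p5) \land (p1 \lor p3)

(\lnot p4 \land p1) \lor (\lnot p2 \land \lnot p5 \land p3)
≡ (\lnot p4 \lor \lnot p2) \land (\lnot p4 \lor \lnot p5) \land (\lnot p4 \lor p3) \land (p1 \lor \lnot p2) \land (p1 \lor \lnot p5) \land (p1 \lor p3)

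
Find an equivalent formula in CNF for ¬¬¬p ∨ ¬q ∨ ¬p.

¬p ∨ ¬q

¬¬¬p ∨ ¬q ∨ ¬p
⇔ ¬p ∨ ¬q ∨ ¬p   — double negation
⇔ ¬p ∨ ¬q   — simplify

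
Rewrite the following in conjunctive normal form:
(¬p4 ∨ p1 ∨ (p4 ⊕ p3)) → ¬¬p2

(p4 ∨ p2) ∧ (¬p1 ∨ p2) ∧ (¬p4 ∨ p3 ∨ p2)

(¬p4 ∨ p1 ∨ (p4 ⊕ p3)) → ¬¬p2
= ¬(¬p4 ∨ p1 ∨ (p4 ⊕ p3)) ∨ ¬¬p2   [eliminate →]
= ¬(¬p4 ∨ p1 ∨ ((p4 ∨ p3) ∧ ¬(p4 ∧ p3))) ∨ ¬¬p2   [expand ⊕]
= (¬¬p4 ∧ ¬p1 ∧ ¬((p4 ∨ p3) ∧ ¬(p4 ∧ p3))) ∨ ¬¬p2   [De Morgan]
= (p4 ∧ ¬p1 ∧ ¬((p4 ∨ p3) ∧ ¬(p4 ∧ p3))) ∨ ¬¬p2   [double negation]
= (p4 ∧ ¬p1 ∧ (¬(p4 ∨ p3) ∨ ¬¬(p4 ∧ p3))) ∨ ¬¬p2   [De Morgan]
= (p4 ∧ ¬p1 ∧ ((¬p4 ∧ ¬p3) ∨ ¬¬(p4 ∧ p3))) ∨ ¬¬p2   [De Morgan]
= (p4 ∧ ¬p1 ∧ ((¬p4 ∧ ¬p3) ∨ (p4 ∧ p3))) ∨ ¬¬p2   [double negation]
= (p4 ∧ ¬p1 ∧ ((¬p4 ∧ ¬p3) ∨ (p4 ∧ p3))) ∨ p2   [double negation]
= (p4 ∨ p2) ∧ (¬p1 ∨ p2) ∧ (¬p4 ∨ p4 ∨ p2) ∧ (¬p4 ∨ p3 ∨ p2) ∧ (¬p3 ∨ p4 ∨ p2) ∧ (¬p3 ∨ p3 ∨ p2)   [distribute ∨ over ∧]
= (p4 ∨ p2) ∧ (¬p1 ∨ p2) ∧ (¬p4 ∨ p3 ∨ p2)   [simplify]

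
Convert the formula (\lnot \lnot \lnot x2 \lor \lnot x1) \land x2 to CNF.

(\lnot x2 \lor \lnot x1) \land x2

(\lnot \lnot \lnot x2 \lor \lnot x1) \land x2
⇔ (\lnot x2 \lor \lnot x1) \land x2   [double negation]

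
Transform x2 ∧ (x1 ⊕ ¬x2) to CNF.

x2 ∧ (x1 ⊕ ¬x2)
= x2 ∧ (x1 ∨ ¬x2) ∧ ¬(x1 ∧ ¬x2)   (expand ⊕)
= x2 ∧ (x1 ∨ ¬x2) ∧ (¬x1 ∨ ¬¬x2)   (De Morgan)
= x2 ∧ (x1 ∨ ¬x2) ∧ (¬x1 ∨ x2)   (double negation)
= x2 ∧ (x1 ∨ ¬x2)   (simplify)

x2 ∧ (x1 ∨ ¬x2)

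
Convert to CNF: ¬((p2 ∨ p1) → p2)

(p2 ∨ p1) ∧ ¬p2

¬((p2 ∨ p1) → p2)
⇔ ¬(¬(p2 ∨ p1) ∨ p2)
⇔ ¬¬(p2 ∨ p1) ∧ ¬p2
⇔ (p2 ∨ p1) ∧ ¬p2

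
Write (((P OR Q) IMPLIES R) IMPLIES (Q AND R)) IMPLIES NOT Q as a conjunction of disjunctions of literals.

(NOT Q OR R) AND (NOT Q OR NOT R)

(((P OR Q) IMPLIES R) IMPLIES (Q AND R)) IMPLIES NOT Q
⇔ NOT (((P OR Q) IMPLIES R) IMPLIES (Q AND R)) OR NOT Q   [eliminate IMPLIES]
⇔ NOT (NOT ((P OR Q) IMPLIES R) OR (Q AND R)) OR NOT Q   [eliminate IMPLIES]
⇔ NOT (NOT (NOT (P OR Q) OR R) OR (Q AND R)) OR NOT Q   [eliminate IMPLIES]
⇔ (NOT NOT (NOT (P OR Q) OR R) AND NOT (Q AND R)) OR NOT Q   [De Morgan]
⇔ ((NOT (P OR Q) OR R) AND NOT (Q AND R)) OR NOT Q   [double negation]
⇔ (((NOT P AND NOT Q) OR R) AND NOT (Q AND R)) OR NOT Q   [De Morgan]
⇔ (((NOT P AND NOT Q) OR R) AND (NOT Q OR NOT R)) OR NOT Q   [De Morgan]
⇔ (NOT P OR R OR NOT Q) AND (NOT Q OR R OR NOT Q) AND (NOT Q OR NOT R OR NOT Q)   [distribute OR over AND]
⇔ (NOT Q OR R) AND (NOT Q OR NOT R)   [simplify]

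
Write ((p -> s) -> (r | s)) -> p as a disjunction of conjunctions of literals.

(~p & ~r & ~s) | p

((p -> s) -> (r | s)) -> p
≡ ~((p -> s) -> (r | s)) | p   [eliminate ->]
≡ ~(~(p -> s) | r | s) | p   [eliminate ->]
≡ ~(~(~p | s) | r | s) | p   [eliminate ->]
≡ (~~(~p | s) & ~r & ~s) | p   [De Morgan]
≡ ((~p | s) & ~r & ~s) | p   [double negation]
≡ (~p & ~r & ~s) | (s & ~r & ~s) | p   [distribute & over |]
≡ (~p & ~r & ~s) | p   [simplify]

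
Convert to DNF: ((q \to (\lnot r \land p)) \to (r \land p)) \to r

(\lnot q \land \lnot r) \lor (\lnot q \land \lnot p) \lor (\lnot r \land p) \lor r

((q \to (\lnot r \land p)) \to (r \land p)) \to r
= \lnot ((q \to (\lnot r \land p)) \to (r \land p)) \lor r   (eliminate \to)
= \lnot (\lnot (q \to (\lnot r \land p)) \lor (r \land p)) \lor r   (eliminate \to)
= \lnot (\lnot (\lnot q \lor (\lnot r \land p)) \lor (r \land p)) \lor r   (eliminate \to)
= (\lnot \lnot (\lnot q \lor (\lnot r \land p)) \land \lnot (r \land p)) \lor r   (De Morgan)
= ((\lnot q \lor (\lnot r \land p)) \land \lnot (r \land p)) \lor r   (double negation)
= ((\lnot q \lor (\lnot r \land p)) \land (\lnot r \lor \lnot p)) \lor r   (De Morgan)
= (\lnot q \land \lnot r) \lor (\lnot q \land \lnot p) \lor (\lnot r \land p \land \lnot r) \lor (\lnot r \land p \land \lnot p) \lor r   (distribute \land over \lor)
= (\lnot q \land \lnot r) \lor (\lnot q \land \lnot p) \lor (\lnot r \land p) \lor r   (simplify)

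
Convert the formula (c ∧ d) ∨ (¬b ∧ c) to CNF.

(c ∧ d) ∨ (¬b ∧ c)
⇔ (c ∨ ¬b) ∧ (c ∨ c) ∧ (d ∨ ¬b) ∧ (d ∨ c)   — distribute ∨ over ∧
⇔ c ∧ (d ∨ ¬b)   — simplify

c ∧ (d ∨ ¬b)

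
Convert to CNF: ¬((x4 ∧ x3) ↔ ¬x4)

¬((x4 ∧ x3) ↔ ¬x4)
≡ ¬(((x4 ∧ x3) → ¬x4) ∧ (¬x4 → (x4 ∧ x3)))   (eliminate ↔)
≡ ¬((¬(x4 ∧ x3) ∨ ¬x4) ∧ (¬x4 → (x4 ∧ x3)))   (eliminate →)
≡ ¬((¬(x4 ∧ x3) ∨ ¬x4) ∧ (¬¬x4 ∨ (x4 ∧ x3)))   (eliminate →)
≡ ¬(¬(x4 ∧ x3) ∨ ¬x4) ∨ ¬(¬¬x4 ∨ (x4 ∧ x3))   (De Morgan)
≡ (¬¬(x4 ∧ x3) ∧ ¬¬x4) ∨ ¬(¬¬x4 ∨ (x4 ∧ x3))   (De Morgan)
≡ (x4 ∧ x3 ∧ ¬¬x4) ∨ ¬(¬¬x4 ∨ (x4 ∧ x3))   (double negation)
≡ (x4 ∧ x3 ∧ x4) ∨ ¬(¬¬x4 ∨ (x4 ∧ x3))   (double negation)
≡ (x4 ∧ x3 ∧ x4) ∨ (¬¬¬x4 ∧ ¬(x4 ∧ x3))   (De Morgan)
≡ (x4 ∧ x3 ∧ x4) ∨ (¬x4 ∧ ¬(x4 ∧ x3))   (double negation)
≡ (x4 ∧ x3 ∧ x4) ∨ (¬x4 ∧ (¬x4 ∨ ¬x3))   (De Morgan)
≡ (x4 ∨ ¬x4) ∧ (x4 ∨ ¬x4 ∨ ¬x3) ∧ (x3 ∨ ¬x4) ∧ (x3 ∨ ¬x4 ∨ ¬x3) ∧ (x4 ∨ ¬x4) ∧ (x4 ∨ ¬x4 ∨ ¬x3)   (distribute ∨ over ∧)
≡ x3 ∨ ¬x4   (simplify)

x3 ∨ ¬x4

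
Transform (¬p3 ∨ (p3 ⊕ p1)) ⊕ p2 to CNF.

(¬p3 ∨ (p3 ⊕ p1)) ⊕ p2
⇔ (¬p3 ∨ (p3 ⊕ p1) ∨ p2) ∧ ¬((¬p3 ∨ (p3 ⊕ p1)) ∧ p2)   [expand ⊕]
⇔ (¬p3 ∨ ((p3 ∨ p1) ∧ ¬(p3 ∧ p1)) ∨ p2) ∧ ¬((¬p3 ∨ (p3 ⊕ p1)) ∧ p2)   [expand ⊕]
⇔ (¬p3 ∨ ((p3 ∨ p1) ∧ ¬(p3 ∧ p1)) ∨ p2) ∧ ¬((¬p3 ∨ ((p3 ∨ p1) ∧ ¬(p3 ∧ p1))) ∧ p2)   [expand ⊕]
⇔ (¬p3 ∨ ((p3 ∨ p1) ∧ (¬p3 ∨ ¬p1)) ∨ p2) ∧ ¬((¬p3 ∨ ((p3 ∨ p1) ∧ ¬(p3 ∧ p1))) ∧ p2)   [De Morgan]
⇔ (¬p3 ∨ ((p3 ∨ p1) ∧ (¬p3 ∨ ¬p1)) ∨ p2) ∧ (¬(¬p3 ∨ ((p3 ∨ p1) ∧ ¬(p3 ∧ p1))) ∨ ¬p2)   [De Morgan]
⇔ (¬p3 ∨ ((p3 ∨ p1) ∧ (¬p3 ∨ ¬p1)) ∨ p2) ∧ ((¬¬p3 ∧ ¬((p3 ∨ p1) ∧ ¬(p3 ∧ p1))) ∨ ¬p2)   [De Morgan]
⇔ (¬p3 ∨ ((p3 ∨ p1) ∧ (¬p3 ∨ ¬p1)) ∨ p2) ∧ ((p3 ∧ ¬((p3 ∨ p1) ∧ ¬(p3 ∧ p1))) ∨ ¬p2)   [double negation]
⇔ (¬p3 ∨ ((p3 ∨ p1) ∧ (¬p3 ∨ ¬p1)) ∨ p2) ∧ ((p3 ∧ (¬(p3 ∨ p1) ∨ ¬¬(p3 ∧ p1))) ∨ ¬p2)   [De Morgan]
⇔ (¬p3 ∨ ((p3 ∨ p1) ∧ (¬p3 ∨ ¬p1)) ∨ p2) ∧ ((p3 ∧ ((¬p3 ∧ ¬p1) ∨ ¬¬(p3 ∧ p1))) ∨ ¬p2)   [De Morgan]
⇔ (¬p3 ∨ ((p3 ∨ p1) ∧ (¬p3 ∨ ¬p1)) ∨ p2) ∧ ((p3 ∧ ((¬p3 ∧ ¬p1) ∨ (p3 ∧ p1))) ∨ ¬p2)   [double negation]
⇔ (¬p3 ∨ p3 ∨ p1 ∨ p2) ∧ (¬p3 ∨ ¬p3 ∨ ¬p1 ∨ p2) ∧ (p3 ∨ ¬p2) ∧ (¬p3 ∨ p3 ∨ ¬p2) ∧ (¬p3 ∨ p1 ∨ ¬p2) ∧ (¬p1 ∨ p3 ∨ ¬p2) ∧ (¬p1 ∨ p1 ∨ ¬p2)   [distribute ∨ over ∧]
⇔ (¬p3 ∨ ¬p1 ∨ p2) ∧ (p3 ∨ ¬p2) ∧ (¬p3 ∨ p1 ∨ ¬p2)   [simplify]

(¬p3 ∨ ¬p1 ∨ p2) ∧ (p3 ∨ ¬p2) ∧ (¬p3 ∨ p1 ∨ ¬p2)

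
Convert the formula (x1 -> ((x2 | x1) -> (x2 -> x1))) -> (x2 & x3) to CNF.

(x1 -> ((x2 | x1) -> (x2 -> x1))) -> (x2 & x3)
≡ ~(x1 -> ((x2 | x1) -> (x2 -> x1))) | (x2 & x3)   [eliminate ->]
≡ ~(~x1 | ((x2 | x1) -> (x2 -> x1))) | (x2 & x3)   [eliminate ->]
≡ ~(~x1 | ~(x2 | x1) | (x2 -> x1)) | (x2 & x3)   [eliminate ->]
≡ ~(~x1 | ~(x2 | x1) | ~x2 | x1) | (x2 & x3)   [eliminate ->]
≡ (~~x1 & ~~(x2 | x1) & ~~x2 & ~x1) | (x2 & x3)   [De Morgan]
≡ (x1 & ~~(x2 | x1) & ~~x2 & ~x1) | (x2 & x3)   [double negation]
≡ (x1 & (x2 | x1) & ~~x2 & ~x1) | (x2 & x3)   [double negation]
≡ (x1 & (x2 | x1) & x2 & ~x1) | (x2 & x3)   [double negation]
≡ (x1 | x2) & (x1 | x3) & (x2 | x1 | x2) & (x2 | x1 | x3) & (x2 | x2) & (x2 | x3) & (~x1 | x2) & (~x1 | x3)   [distribute | over &]
≡ (x1 | x3) & x2 & (~x1 | x3)   [simplify]

(x1 | x3) & x2 & (~x1 | x3)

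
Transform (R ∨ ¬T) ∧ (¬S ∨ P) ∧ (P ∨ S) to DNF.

(R ∨ ¬T) ∧ (¬S ∨ P) ∧ (P ∨ S)
⇔ (R ∧ ¬S ∧ P) ∨ (R ∧ ¬S ∧ S) ∨ (R ∧ P ∧ P) ∨ (R ∧ P ∧ S) ∨ (¬T ∧ ¬S ∧ P) ∨ (¬T ∧ ¬S ∧ S) ∨ (¬T ∧ P ∧ P) ∨ (¬T ∧ P ∧ S)   [distribute ∧ over ∨]
⇔ (R ∧ P) ∨ (¬T ∧ P)   [simplify]

(R ∧ P) ∨ (¬T ∧ P)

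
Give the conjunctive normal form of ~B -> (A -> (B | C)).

B | ~A | C

~B -> (A -> (B | C))
≡ ~~B | (A -> (B | C))   [eliminate ->]
≡ ~~B | ~A | B | C   [eliminate ->]
≡ B | ~A | B | C   [double negation]
≡ B | ~A | C   [simplify]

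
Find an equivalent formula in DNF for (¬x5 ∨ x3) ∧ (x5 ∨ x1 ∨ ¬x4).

(¬x5 ∧ x1) ∨ (¬x5 ∧ ¬x4) ∨ (x3 ∧ x5) ∨ (x3 ∧ x1) ∨ (x3 ∧ ¬x4)

(¬x5 ∨ x3) ∧ (x5 ∨ x1 ∨ ¬x4)
≡ (¬x5 ∧ x5) ∨ (¬x5 ∧ x1) ∨ (¬x5 ∧ ¬x4) ∨ (x3 ∧ x5) ∨ (x3 ∧ x1) ∨ (x3 ∧ ¬x4)
≡ (¬x5 ∧ x1) ∨ (¬x5 ∧ ¬x4) ∨ (x3 ∧ x5) ∨ (x3 ∧ x1) ∨ (x3 ∧ ¬x4)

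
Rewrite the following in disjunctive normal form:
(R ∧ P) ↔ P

¬P ∨ (P ∧ R)

(R ∧ P) ↔ P
≡ ((R ∧ P) → P) ∧ (P → (R ∧ P))   [eliminate ↔]
≡ (¬(R ∧ P) ∨ P) ∧ (P → (R ∧ P))   [eliminate →]
≡ (¬(R ∧ P) ∨ P) ∧ (¬P ∨ (R ∧ P))   [eliminate →]
≡ (¬R ∨ ¬P ∨ P) ∧ (¬P ∨ (R ∧ P))   [De Morgan]
≡ (¬R ∧ ¬P) ∨ (¬R ∧ R ∧ P) ∨ (¬P ∧ ¬P) ∨ (¬P ∧ R ∧ P) ∨ (P ∧ ¬P) ∨ (P ∧ R ∧ P)   [distribute ∧ over ∨]
≡ ¬P ∨ (P ∧ R)   [simplify]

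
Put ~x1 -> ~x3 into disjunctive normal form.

~x1 -> ~x3
≡ ~~x1 | ~x3   [eliminate ->]
≡ x1 | ~x3   [double negation]

x1 | ~x3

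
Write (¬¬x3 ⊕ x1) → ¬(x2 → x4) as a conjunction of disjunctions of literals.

(¬x3 ∨ x1 ∨ x2) ∧ (¬x3 ∨ x1 ∨ ¬x4) ∧ (¬x1 ∨ x3 ∨ x2) ∧ (¬x1 ∨ x3 ∨ ¬x4)

(¬¬x3 ⊕ x1) → ¬(x2 → x4)
⇔ ¬(¬¬x3 ⊕ x1) ∨ ¬(x2 → x4)   (eliminate →)
⇔ ¬((¬¬x3 ∨ x1) ∧ ¬(¬¬x3 ∧ x1)) ∨ ¬(x2 → x4)   (expand ⊕)
⇔ ¬((¬¬x3 ∨ x1) ∧ ¬(¬¬x3 ∧ x1)) ∨ ¬(¬x2 ∨ x4)   (eliminate →)
⇔ ¬(¬¬x3 ∨ x1) ∨ ¬¬(¬¬x3 ∧ x1) ∨ ¬(¬x2 ∨ x4)   (De Morgan)
⇔ (¬¬¬x3 ∧ ¬x1) ∨ ¬¬(¬¬x3 ∧ x1) ∨ ¬(¬x2 ∨ x4)   (De Morgan)
⇔ (¬x3 ∧ ¬x1) ∨ ¬¬(¬¬x3 ∧ x1) ∨ ¬(¬x2 ∨ x4)   (double negation)
⇔ (¬x3 ∧ ¬x1) ∨ (¬¬x3 ∧ x1) ∨ ¬(¬x2 ∨ x4)   (double negation)
⇔ (¬x3 ∧ ¬x1) ∨ (x3 ∧ x1) ∨ ¬(¬x2 ∨ x4)   (double negation)
⇔ (¬x3 ∧ ¬x1) ∨ (x3 ∧ x1) ∨ (¬¬x2 ∧ ¬x4)   (De Morgan)
⇔ (¬x3 ∧ ¬x1) ∨ (x3 ∧ x1) ∨ (x2 ∧ ¬x4)   (double negation)
⇔ (¬x3 ∨ x3 ∨ x2) ∧ (¬x3 ∨ x3 ∨ ¬x4) ∧ (¬x3 ∨ x1 ∨ x2) ∧ (¬x3 ∨ x1 ∨ ¬x4) ∧ (¬x1 ∨ x3 ∨ x2) ∧ (¬x1 ∨ x3 ∨ ¬x4) ∧ (¬x1 ∨ x1 ∨ x2) ∧ (¬x1 ∨ x1 ∨ ¬x4)   (distribute ∨ over ∧)
⇔ (¬x3 ∨ x1 ∨ x2) ∧ (¬x3 ∨ x1 ∨ ¬x4) ∧ (¬x1 ∨ x3 ∨ x2) ∧ (¬x1 ∨ x3 ∨ ¬x4)   (simplify)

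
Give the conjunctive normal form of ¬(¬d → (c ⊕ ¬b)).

¬(¬d → (c ⊕ ¬b))
⇔ ¬(¬¬d ∨ (c ⊕ ¬b))   [eliminate →]
⇔ ¬(¬¬d ∨ ((c ∨ ¬b) ∧ ¬(c ∧ ¬b)))   [expand ⊕]
⇔ ¬¬¬d ∧ ¬((c ∨ ¬b) ∧ ¬(c ∧ ¬b))   [De Morgan]
⇔ ¬d ∧ ¬((c ∨ ¬b) ∧ ¬(c ∧ ¬b))   [double negation]
⇔ ¬d ∧ (¬(c ∨ ¬b) ∨ ¬¬(c ∧ ¬b))   [De Morgan]
⇔ ¬d ∧ ((¬c ∧ ¬¬b) ∨ ¬¬(c ∧ ¬b))   [De Morgan]
⇔ ¬d ∧ ((¬c ∧ b) ∨ ¬¬(c ∧ ¬b))   [double negation]
⇔ ¬d ∧ ((¬c ∧ b) ∨ (c ∧ ¬b))   [double negation]
⇔ ¬d ∧ (¬c ∨ c) ∧ (¬c ∨ ¬b) ∧ (b ∨ c) ∧ (b ∨ ¬b)   [distribute ∨ over ∧]
⇔ ¬d ∧ (¬c ∨ ¬b) ∧ (b ∨ c)   [simplify]

¬d ∧ (¬c ∨ ¬b) ∧ (b ∨ c)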